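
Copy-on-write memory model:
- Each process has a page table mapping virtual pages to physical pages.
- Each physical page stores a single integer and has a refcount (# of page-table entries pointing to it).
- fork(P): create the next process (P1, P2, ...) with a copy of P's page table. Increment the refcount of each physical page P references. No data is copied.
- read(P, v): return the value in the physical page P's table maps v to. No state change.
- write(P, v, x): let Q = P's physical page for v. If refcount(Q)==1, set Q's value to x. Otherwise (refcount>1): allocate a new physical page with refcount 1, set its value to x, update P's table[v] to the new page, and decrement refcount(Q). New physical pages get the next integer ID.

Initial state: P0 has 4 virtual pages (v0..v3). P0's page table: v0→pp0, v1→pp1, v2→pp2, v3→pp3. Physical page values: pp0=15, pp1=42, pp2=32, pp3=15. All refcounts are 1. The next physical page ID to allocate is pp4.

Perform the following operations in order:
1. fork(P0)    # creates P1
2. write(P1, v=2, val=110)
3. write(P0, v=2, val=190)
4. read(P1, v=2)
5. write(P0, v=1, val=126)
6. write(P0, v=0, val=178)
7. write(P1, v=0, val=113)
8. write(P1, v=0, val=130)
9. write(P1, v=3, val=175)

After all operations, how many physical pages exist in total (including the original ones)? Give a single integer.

Op 1: fork(P0) -> P1. 4 ppages; refcounts: pp0:2 pp1:2 pp2:2 pp3:2
Op 2: write(P1, v2, 110). refcount(pp2)=2>1 -> COPY to pp4. 5 ppages; refcounts: pp0:2 pp1:2 pp2:1 pp3:2 pp4:1
Op 3: write(P0, v2, 190). refcount(pp2)=1 -> write in place. 5 ppages; refcounts: pp0:2 pp1:2 pp2:1 pp3:2 pp4:1
Op 4: read(P1, v2) -> 110. No state change.
Op 5: write(P0, v1, 126). refcount(pp1)=2>1 -> COPY to pp5. 6 ppages; refcounts: pp0:2 pp1:1 pp2:1 pp3:2 pp4:1 pp5:1
Op 6: write(P0, v0, 178). refcount(pp0)=2>1 -> COPY to pp6. 7 ppages; refcounts: pp0:1 pp1:1 pp2:1 pp3:2 pp4:1 pp5:1 pp6:1
Op 7: write(P1, v0, 113). refcount(pp0)=1 -> write in place. 7 ppages; refcounts: pp0:1 pp1:1 pp2:1 pp3:2 pp4:1 pp5:1 pp6:1
Op 8: write(P1, v0, 130). refcount(pp0)=1 -> write in place. 7 ppages; refcounts: pp0:1 pp1:1 pp2:1 pp3:2 pp4:1 pp5:1 pp6:1
Op 9: write(P1, v3, 175). refcount(pp3)=2>1 -> COPY to pp7. 8 ppages; refcounts: pp0:1 pp1:1 pp2:1 pp3:1 pp4:1 pp5:1 pp6:1 pp7:1

Answer: 8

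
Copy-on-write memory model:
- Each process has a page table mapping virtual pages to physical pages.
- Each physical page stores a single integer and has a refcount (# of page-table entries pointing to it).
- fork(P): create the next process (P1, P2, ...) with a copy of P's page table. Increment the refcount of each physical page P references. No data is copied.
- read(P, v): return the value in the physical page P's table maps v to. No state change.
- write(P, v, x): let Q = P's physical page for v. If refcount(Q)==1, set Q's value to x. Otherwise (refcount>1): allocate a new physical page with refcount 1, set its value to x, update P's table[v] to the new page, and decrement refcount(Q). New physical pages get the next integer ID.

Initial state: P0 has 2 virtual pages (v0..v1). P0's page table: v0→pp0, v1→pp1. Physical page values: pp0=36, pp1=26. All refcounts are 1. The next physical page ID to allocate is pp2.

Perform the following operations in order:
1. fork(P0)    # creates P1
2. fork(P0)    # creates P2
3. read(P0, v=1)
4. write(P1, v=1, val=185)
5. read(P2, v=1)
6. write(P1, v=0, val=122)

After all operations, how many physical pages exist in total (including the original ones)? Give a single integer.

Answer: 4

Derivation:
Op 1: fork(P0) -> P1. 2 ppages; refcounts: pp0:2 pp1:2
Op 2: fork(P0) -> P2. 2 ppages; refcounts: pp0:3 pp1:3
Op 3: read(P0, v1) -> 26. No state change.
Op 4: write(P1, v1, 185). refcount(pp1)=3>1 -> COPY to pp2. 3 ppages; refcounts: pp0:3 pp1:2 pp2:1
Op 5: read(P2, v1) -> 26. No state change.
Op 6: write(P1, v0, 122). refcount(pp0)=3>1 -> COPY to pp3. 4 ppages; refcounts: pp0:2 pp1:2 pp2:1 pp3:1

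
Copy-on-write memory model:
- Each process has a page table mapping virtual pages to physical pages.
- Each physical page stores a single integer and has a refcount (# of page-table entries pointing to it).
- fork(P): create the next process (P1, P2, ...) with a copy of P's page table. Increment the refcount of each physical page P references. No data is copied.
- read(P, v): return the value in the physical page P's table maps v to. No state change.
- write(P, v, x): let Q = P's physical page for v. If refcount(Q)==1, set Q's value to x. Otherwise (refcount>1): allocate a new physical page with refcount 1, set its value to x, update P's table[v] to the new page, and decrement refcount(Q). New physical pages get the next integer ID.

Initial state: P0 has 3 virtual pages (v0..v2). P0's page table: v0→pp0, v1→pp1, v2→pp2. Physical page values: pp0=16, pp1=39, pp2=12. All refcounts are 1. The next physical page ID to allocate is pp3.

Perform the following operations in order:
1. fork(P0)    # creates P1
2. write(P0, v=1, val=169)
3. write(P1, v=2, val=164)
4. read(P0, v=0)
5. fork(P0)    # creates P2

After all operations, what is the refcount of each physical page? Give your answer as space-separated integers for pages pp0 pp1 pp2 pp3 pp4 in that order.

Answer: 3 1 2 2 1

Derivation:
Op 1: fork(P0) -> P1. 3 ppages; refcounts: pp0:2 pp1:2 pp2:2
Op 2: write(P0, v1, 169). refcount(pp1)=2>1 -> COPY to pp3. 4 ppages; refcounts: pp0:2 pp1:1 pp2:2 pp3:1
Op 3: write(P1, v2, 164). refcount(pp2)=2>1 -> COPY to pp4. 5 ppages; refcounts: pp0:2 pp1:1 pp2:1 pp3:1 pp4:1
Op 4: read(P0, v0) -> 16. No state change.
Op 5: fork(P0) -> P2. 5 ppages; refcounts: pp0:3 pp1:1 pp2:2 pp3:2 pp4:1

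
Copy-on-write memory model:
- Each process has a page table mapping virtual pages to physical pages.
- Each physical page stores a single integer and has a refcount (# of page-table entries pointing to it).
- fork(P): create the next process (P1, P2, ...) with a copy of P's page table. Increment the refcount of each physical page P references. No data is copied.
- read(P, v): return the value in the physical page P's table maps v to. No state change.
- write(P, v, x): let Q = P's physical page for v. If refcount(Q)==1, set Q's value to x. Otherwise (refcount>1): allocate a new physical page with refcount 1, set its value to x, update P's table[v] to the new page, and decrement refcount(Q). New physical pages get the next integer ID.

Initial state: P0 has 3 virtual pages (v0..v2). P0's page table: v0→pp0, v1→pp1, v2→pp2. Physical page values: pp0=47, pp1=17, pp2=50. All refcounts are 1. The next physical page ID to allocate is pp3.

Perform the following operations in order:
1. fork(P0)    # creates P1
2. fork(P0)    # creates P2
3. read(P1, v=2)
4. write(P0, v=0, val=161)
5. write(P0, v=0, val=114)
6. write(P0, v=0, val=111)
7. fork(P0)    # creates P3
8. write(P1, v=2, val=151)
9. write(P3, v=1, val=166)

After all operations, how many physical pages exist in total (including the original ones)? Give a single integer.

Op 1: fork(P0) -> P1. 3 ppages; refcounts: pp0:2 pp1:2 pp2:2
Op 2: fork(P0) -> P2. 3 ppages; refcounts: pp0:3 pp1:3 pp2:3
Op 3: read(P1, v2) -> 50. No state change.
Op 4: write(P0, v0, 161). refcount(pp0)=3>1 -> COPY to pp3. 4 ppages; refcounts: pp0:2 pp1:3 pp2:3 pp3:1
Op 5: write(P0, v0, 114). refcount(pp3)=1 -> write in place. 4 ppages; refcounts: pp0:2 pp1:3 pp2:3 pp3:1
Op 6: write(P0, v0, 111). refcount(pp3)=1 -> write in place. 4 ppages; refcounts: pp0:2 pp1:3 pp2:3 pp3:1
Op 7: fork(P0) -> P3. 4 ppages; refcounts: pp0:2 pp1:4 pp2:4 pp3:2
Op 8: write(P1, v2, 151). refcount(pp2)=4>1 -> COPY to pp4. 5 ppages; refcounts: pp0:2 pp1:4 pp2:3 pp3:2 pp4:1
Op 9: write(P3, v1, 166). refcount(pp1)=4>1 -> COPY to pp5. 6 ppages; refcounts: pp0:2 pp1:3 pp2:3 pp3:2 pp4:1 pp5:1

Answer: 6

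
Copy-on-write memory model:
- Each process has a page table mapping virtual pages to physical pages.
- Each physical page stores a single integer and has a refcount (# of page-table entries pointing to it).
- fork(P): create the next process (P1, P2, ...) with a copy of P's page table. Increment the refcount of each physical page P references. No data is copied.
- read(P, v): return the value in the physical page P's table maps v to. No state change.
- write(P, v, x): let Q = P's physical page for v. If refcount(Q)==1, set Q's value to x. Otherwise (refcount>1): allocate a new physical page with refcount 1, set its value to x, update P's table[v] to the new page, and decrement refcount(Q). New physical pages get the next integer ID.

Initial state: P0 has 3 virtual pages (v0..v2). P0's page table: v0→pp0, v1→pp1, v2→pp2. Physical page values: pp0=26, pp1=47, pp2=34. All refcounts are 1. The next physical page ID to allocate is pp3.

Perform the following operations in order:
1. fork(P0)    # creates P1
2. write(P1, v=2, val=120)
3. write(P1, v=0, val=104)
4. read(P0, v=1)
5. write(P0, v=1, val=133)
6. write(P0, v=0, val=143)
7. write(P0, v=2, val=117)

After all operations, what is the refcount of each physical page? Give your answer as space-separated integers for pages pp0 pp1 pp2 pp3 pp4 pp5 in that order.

Answer: 1 1 1 1 1 1

Derivation:
Op 1: fork(P0) -> P1. 3 ppages; refcounts: pp0:2 pp1:2 pp2:2
Op 2: write(P1, v2, 120). refcount(pp2)=2>1 -> COPY to pp3. 4 ppages; refcounts: pp0:2 pp1:2 pp2:1 pp3:1
Op 3: write(P1, v0, 104). refcount(pp0)=2>1 -> COPY to pp4. 5 ppages; refcounts: pp0:1 pp1:2 pp2:1 pp3:1 pp4:1
Op 4: read(P0, v1) -> 47. No state change.
Op 5: write(P0, v1, 133). refcount(pp1)=2>1 -> COPY to pp5. 6 ppages; refcounts: pp0:1 pp1:1 pp2:1 pp3:1 pp4:1 pp5:1
Op 6: write(P0, v0, 143). refcount(pp0)=1 -> write in place. 6 ppages; refcounts: pp0:1 pp1:1 pp2:1 pp3:1 pp4:1 pp5:1
Op 7: write(P0, v2, 117). refcount(pp2)=1 -> write in place. 6 ppages; refcounts: pp0:1 pp1:1 pp2:1 pp3:1 pp4:1 pp5:1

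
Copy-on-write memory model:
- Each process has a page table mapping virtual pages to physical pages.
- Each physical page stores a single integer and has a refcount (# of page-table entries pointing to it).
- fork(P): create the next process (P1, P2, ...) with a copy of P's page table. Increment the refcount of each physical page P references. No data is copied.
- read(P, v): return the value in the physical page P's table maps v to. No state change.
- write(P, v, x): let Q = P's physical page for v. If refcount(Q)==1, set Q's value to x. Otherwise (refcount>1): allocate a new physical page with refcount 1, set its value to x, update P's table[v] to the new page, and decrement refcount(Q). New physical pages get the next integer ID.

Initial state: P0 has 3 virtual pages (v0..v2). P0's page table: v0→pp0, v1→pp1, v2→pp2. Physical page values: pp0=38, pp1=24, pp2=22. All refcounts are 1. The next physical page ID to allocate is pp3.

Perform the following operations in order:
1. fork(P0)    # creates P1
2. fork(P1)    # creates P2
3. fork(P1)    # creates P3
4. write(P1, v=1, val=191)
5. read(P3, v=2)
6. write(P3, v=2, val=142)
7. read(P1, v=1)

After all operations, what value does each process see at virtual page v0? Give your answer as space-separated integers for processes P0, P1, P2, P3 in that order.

Op 1: fork(P0) -> P1. 3 ppages; refcounts: pp0:2 pp1:2 pp2:2
Op 2: fork(P1) -> P2. 3 ppages; refcounts: pp0:3 pp1:3 pp2:3
Op 3: fork(P1) -> P3. 3 ppages; refcounts: pp0:4 pp1:4 pp2:4
Op 4: write(P1, v1, 191). refcount(pp1)=4>1 -> COPY to pp3. 4 ppages; refcounts: pp0:4 pp1:3 pp2:4 pp3:1
Op 5: read(P3, v2) -> 22. No state change.
Op 6: write(P3, v2, 142). refcount(pp2)=4>1 -> COPY to pp4. 5 ppages; refcounts: pp0:4 pp1:3 pp2:3 pp3:1 pp4:1
Op 7: read(P1, v1) -> 191. No state change.
P0: v0 -> pp0 = 38
P1: v0 -> pp0 = 38
P2: v0 -> pp0 = 38
P3: v0 -> pp0 = 38

Answer: 38 38 38 38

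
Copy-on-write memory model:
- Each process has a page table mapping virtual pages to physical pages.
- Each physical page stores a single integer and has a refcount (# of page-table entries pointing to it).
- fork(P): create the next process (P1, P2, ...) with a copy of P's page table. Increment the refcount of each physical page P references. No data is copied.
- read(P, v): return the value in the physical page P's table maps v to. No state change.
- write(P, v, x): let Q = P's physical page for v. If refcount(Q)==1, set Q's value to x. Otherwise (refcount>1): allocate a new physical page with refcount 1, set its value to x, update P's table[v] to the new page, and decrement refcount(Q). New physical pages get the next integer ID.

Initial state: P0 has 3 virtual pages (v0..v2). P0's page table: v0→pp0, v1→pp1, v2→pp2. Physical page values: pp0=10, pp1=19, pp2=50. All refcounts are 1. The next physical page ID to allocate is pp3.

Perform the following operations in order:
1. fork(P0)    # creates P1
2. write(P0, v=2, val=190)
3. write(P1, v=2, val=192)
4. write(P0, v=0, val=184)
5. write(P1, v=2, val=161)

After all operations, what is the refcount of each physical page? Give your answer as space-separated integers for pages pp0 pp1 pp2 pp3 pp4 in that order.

Answer: 1 2 1 1 1

Derivation:
Op 1: fork(P0) -> P1. 3 ppages; refcounts: pp0:2 pp1:2 pp2:2
Op 2: write(P0, v2, 190). refcount(pp2)=2>1 -> COPY to pp3. 4 ppages; refcounts: pp0:2 pp1:2 pp2:1 pp3:1
Op 3: write(P1, v2, 192). refcount(pp2)=1 -> write in place. 4 ppages; refcounts: pp0:2 pp1:2 pp2:1 pp3:1
Op 4: write(P0, v0, 184). refcount(pp0)=2>1 -> COPY to pp4. 5 ppages; refcounts: pp0:1 pp1:2 pp2:1 pp3:1 pp4:1
Op 5: write(P1, v2, 161). refcount(pp2)=1 -> write in place. 5 ppages; refcounts: pp0:1 pp1:2 pp2:1 pp3:1 pp4:1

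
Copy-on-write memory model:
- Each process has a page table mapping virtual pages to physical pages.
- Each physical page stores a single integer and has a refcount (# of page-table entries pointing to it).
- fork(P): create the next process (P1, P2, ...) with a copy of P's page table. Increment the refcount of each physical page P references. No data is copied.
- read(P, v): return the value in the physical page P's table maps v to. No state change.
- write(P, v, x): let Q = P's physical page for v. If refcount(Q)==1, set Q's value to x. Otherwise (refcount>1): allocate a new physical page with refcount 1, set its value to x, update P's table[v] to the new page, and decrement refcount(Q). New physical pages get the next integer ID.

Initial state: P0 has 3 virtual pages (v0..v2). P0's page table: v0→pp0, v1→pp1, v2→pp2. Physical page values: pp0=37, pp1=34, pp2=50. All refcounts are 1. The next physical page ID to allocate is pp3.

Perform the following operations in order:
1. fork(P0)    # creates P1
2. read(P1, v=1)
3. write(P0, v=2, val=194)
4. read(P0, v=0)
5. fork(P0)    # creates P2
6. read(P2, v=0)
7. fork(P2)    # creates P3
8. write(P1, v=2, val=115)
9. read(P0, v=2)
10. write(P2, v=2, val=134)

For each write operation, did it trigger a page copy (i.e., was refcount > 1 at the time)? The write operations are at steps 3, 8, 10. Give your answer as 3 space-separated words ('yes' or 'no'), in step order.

Op 1: fork(P0) -> P1. 3 ppages; refcounts: pp0:2 pp1:2 pp2:2
Op 2: read(P1, v1) -> 34. No state change.
Op 3: write(P0, v2, 194). refcount(pp2)=2>1 -> COPY to pp3. 4 ppages; refcounts: pp0:2 pp1:2 pp2:1 pp3:1
Op 4: read(P0, v0) -> 37. No state change.
Op 5: fork(P0) -> P2. 4 ppages; refcounts: pp0:3 pp1:3 pp2:1 pp3:2
Op 6: read(P2, v0) -> 37. No state change.
Op 7: fork(P2) -> P3. 4 ppages; refcounts: pp0:4 pp1:4 pp2:1 pp3:3
Op 8: write(P1, v2, 115). refcount(pp2)=1 -> write in place. 4 ppages; refcounts: pp0:4 pp1:4 pp2:1 pp3:3
Op 9: read(P0, v2) -> 194. No state change.
Op 10: write(P2, v2, 134). refcount(pp3)=3>1 -> COPY to pp4. 5 ppages; refcounts: pp0:4 pp1:4 pp2:1 pp3:2 pp4:1

yes no yes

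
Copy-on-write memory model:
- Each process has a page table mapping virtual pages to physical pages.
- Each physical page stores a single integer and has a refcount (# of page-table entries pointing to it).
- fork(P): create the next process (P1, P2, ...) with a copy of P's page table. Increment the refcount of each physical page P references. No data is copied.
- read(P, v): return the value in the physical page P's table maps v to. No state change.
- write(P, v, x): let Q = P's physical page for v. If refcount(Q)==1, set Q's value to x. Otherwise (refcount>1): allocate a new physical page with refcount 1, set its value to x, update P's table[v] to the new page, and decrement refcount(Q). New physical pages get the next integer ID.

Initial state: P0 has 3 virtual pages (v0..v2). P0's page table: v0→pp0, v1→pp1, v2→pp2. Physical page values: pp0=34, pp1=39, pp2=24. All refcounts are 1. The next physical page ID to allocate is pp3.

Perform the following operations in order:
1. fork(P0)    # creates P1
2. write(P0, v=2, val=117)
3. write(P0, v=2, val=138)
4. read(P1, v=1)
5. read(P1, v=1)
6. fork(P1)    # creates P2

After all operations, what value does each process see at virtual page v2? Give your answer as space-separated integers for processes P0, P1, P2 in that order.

Answer: 138 24 24

Derivation:
Op 1: fork(P0) -> P1. 3 ppages; refcounts: pp0:2 pp1:2 pp2:2
Op 2: write(P0, v2, 117). refcount(pp2)=2>1 -> COPY to pp3. 4 ppages; refcounts: pp0:2 pp1:2 pp2:1 pp3:1
Op 3: write(P0, v2, 138). refcount(pp3)=1 -> write in place. 4 ppages; refcounts: pp0:2 pp1:2 pp2:1 pp3:1
Op 4: read(P1, v1) -> 39. No state change.
Op 5: read(P1, v1) -> 39. No state change.
Op 6: fork(P1) -> P2. 4 ppages; refcounts: pp0:3 pp1:3 pp2:2 pp3:1
P0: v2 -> pp3 = 138
P1: v2 -> pp2 = 24
P2: v2 -> pp2 = 24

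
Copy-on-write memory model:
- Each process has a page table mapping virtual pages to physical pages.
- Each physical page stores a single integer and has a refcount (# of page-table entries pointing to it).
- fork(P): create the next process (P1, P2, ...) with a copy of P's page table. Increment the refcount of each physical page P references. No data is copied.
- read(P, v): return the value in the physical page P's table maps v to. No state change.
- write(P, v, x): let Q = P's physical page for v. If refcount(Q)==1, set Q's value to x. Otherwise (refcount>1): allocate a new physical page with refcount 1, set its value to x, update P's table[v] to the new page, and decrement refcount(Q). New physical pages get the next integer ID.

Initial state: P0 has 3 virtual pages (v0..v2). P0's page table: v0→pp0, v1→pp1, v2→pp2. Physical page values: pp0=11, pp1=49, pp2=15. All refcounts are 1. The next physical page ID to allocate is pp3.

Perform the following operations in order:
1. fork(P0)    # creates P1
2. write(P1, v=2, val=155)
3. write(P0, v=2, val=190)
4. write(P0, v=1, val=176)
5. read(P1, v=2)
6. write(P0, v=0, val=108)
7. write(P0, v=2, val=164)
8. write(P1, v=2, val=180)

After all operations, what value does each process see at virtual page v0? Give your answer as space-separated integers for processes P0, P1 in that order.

Answer: 108 11

Derivation:
Op 1: fork(P0) -> P1. 3 ppages; refcounts: pp0:2 pp1:2 pp2:2
Op 2: write(P1, v2, 155). refcount(pp2)=2>1 -> COPY to pp3. 4 ppages; refcounts: pp0:2 pp1:2 pp2:1 pp3:1
Op 3: write(P0, v2, 190). refcount(pp2)=1 -> write in place. 4 ppages; refcounts: pp0:2 pp1:2 pp2:1 pp3:1
Op 4: write(P0, v1, 176). refcount(pp1)=2>1 -> COPY to pp4. 5 ppages; refcounts: pp0:2 pp1:1 pp2:1 pp3:1 pp4:1
Op 5: read(P1, v2) -> 155. No state change.
Op 6: write(P0, v0, 108). refcount(pp0)=2>1 -> COPY to pp5. 6 ppages; refcounts: pp0:1 pp1:1 pp2:1 pp3:1 pp4:1 pp5:1
Op 7: write(P0, v2, 164). refcount(pp2)=1 -> write in place. 6 ppages; refcounts: pp0:1 pp1:1 pp2:1 pp3:1 pp4:1 pp5:1
Op 8: write(P1, v2, 180). refcount(pp3)=1 -> write in place. 6 ppages; refcounts: pp0:1 pp1:1 pp2:1 pp3:1 pp4:1 pp5:1
P0: v0 -> pp5 = 108
P1: v0 -> pp0 = 11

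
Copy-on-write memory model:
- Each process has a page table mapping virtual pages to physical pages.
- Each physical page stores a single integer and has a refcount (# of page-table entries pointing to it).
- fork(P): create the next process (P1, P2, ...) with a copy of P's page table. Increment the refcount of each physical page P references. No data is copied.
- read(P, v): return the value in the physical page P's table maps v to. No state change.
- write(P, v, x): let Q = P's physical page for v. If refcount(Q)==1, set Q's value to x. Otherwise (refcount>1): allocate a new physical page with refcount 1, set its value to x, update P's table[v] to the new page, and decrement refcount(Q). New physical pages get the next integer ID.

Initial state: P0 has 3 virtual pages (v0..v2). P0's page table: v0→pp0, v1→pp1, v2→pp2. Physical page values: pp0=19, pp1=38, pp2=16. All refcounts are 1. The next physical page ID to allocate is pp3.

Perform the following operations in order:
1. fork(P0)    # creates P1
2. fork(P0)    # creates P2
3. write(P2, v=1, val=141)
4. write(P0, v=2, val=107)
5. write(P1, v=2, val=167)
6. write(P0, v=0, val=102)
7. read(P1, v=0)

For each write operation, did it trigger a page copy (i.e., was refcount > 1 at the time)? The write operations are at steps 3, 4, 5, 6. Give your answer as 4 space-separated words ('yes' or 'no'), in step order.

Op 1: fork(P0) -> P1. 3 ppages; refcounts: pp0:2 pp1:2 pp2:2
Op 2: fork(P0) -> P2. 3 ppages; refcounts: pp0:3 pp1:3 pp2:3
Op 3: write(P2, v1, 141). refcount(pp1)=3>1 -> COPY to pp3. 4 ppages; refcounts: pp0:3 pp1:2 pp2:3 pp3:1
Op 4: write(P0, v2, 107). refcount(pp2)=3>1 -> COPY to pp4. 5 ppages; refcounts: pp0:3 pp1:2 pp2:2 pp3:1 pp4:1
Op 5: write(P1, v2, 167). refcount(pp2)=2>1 -> COPY to pp5. 6 ppages; refcounts: pp0:3 pp1:2 pp2:1 pp3:1 pp4:1 pp5:1
Op 6: write(P0, v0, 102). refcount(pp0)=3>1 -> COPY to pp6. 7 ppages; refcounts: pp0:2 pp1:2 pp2:1 pp3:1 pp4:1 pp5:1 pp6:1
Op 7: read(P1, v0) -> 19. No state change.

yes yes yes yes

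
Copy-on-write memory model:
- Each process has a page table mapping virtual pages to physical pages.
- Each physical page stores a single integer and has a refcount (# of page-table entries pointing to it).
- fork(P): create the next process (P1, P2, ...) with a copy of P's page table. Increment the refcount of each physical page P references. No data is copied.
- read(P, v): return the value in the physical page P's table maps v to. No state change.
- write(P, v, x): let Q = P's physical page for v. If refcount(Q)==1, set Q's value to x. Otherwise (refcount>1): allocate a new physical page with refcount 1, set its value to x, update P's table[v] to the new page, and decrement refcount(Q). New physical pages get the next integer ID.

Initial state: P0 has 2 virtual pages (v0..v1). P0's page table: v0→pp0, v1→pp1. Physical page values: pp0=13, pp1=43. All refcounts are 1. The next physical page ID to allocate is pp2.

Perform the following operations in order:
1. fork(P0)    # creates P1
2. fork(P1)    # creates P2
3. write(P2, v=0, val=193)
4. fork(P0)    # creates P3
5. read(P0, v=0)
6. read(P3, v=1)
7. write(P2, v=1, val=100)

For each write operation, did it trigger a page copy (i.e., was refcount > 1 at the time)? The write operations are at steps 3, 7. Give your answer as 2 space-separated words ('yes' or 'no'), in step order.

Op 1: fork(P0) -> P1. 2 ppages; refcounts: pp0:2 pp1:2
Op 2: fork(P1) -> P2. 2 ppages; refcounts: pp0:3 pp1:3
Op 3: write(P2, v0, 193). refcount(pp0)=3>1 -> COPY to pp2. 3 ppages; refcounts: pp0:2 pp1:3 pp2:1
Op 4: fork(P0) -> P3. 3 ppages; refcounts: pp0:3 pp1:4 pp2:1
Op 5: read(P0, v0) -> 13. No state change.
Op 6: read(P3, v1) -> 43. No state change.
Op 7: write(P2, v1, 100). refcount(pp1)=4>1 -> COPY to pp3. 4 ppages; refcounts: pp0:3 pp1:3 pp2:1 pp3:1

yes yes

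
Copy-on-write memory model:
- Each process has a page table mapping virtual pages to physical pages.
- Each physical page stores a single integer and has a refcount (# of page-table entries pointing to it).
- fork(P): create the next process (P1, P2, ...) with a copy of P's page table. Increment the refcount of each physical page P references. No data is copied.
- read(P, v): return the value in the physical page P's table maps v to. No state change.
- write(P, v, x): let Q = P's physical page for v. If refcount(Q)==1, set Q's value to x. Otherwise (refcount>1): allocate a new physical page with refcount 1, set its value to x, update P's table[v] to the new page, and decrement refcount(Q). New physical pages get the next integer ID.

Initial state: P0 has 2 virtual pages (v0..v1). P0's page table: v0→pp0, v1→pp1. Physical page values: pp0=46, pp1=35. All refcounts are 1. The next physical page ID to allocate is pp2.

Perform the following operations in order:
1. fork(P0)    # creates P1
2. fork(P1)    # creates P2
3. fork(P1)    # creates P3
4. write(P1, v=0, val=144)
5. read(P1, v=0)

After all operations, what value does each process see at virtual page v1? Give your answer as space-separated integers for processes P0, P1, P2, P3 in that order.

Answer: 35 35 35 35

Derivation:
Op 1: fork(P0) -> P1. 2 ppages; refcounts: pp0:2 pp1:2
Op 2: fork(P1) -> P2. 2 ppages; refcounts: pp0:3 pp1:3
Op 3: fork(P1) -> P3. 2 ppages; refcounts: pp0:4 pp1:4
Op 4: write(P1, v0, 144). refcount(pp0)=4>1 -> COPY to pp2. 3 ppages; refcounts: pp0:3 pp1:4 pp2:1
Op 5: read(P1, v0) -> 144. No state change.
P0: v1 -> pp1 = 35
P1: v1 -> pp1 = 35
P2: v1 -> pp1 = 35
P3: v1 -> pp1 = 35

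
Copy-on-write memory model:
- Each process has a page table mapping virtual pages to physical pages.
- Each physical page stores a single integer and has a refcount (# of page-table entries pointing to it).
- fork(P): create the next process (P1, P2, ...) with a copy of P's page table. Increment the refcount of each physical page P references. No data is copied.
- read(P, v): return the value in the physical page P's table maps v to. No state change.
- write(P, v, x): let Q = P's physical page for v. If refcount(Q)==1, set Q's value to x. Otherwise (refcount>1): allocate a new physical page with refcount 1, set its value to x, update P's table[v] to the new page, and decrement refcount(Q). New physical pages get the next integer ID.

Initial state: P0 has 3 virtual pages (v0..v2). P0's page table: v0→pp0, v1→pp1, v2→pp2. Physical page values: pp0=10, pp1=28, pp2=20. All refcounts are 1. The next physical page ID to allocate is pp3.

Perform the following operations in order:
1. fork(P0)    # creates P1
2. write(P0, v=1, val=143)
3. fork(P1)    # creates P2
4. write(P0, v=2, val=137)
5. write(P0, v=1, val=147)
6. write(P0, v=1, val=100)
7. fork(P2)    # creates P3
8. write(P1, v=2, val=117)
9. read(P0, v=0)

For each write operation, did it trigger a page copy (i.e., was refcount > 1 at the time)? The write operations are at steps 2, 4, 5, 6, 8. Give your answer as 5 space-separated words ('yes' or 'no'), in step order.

Op 1: fork(P0) -> P1. 3 ppages; refcounts: pp0:2 pp1:2 pp2:2
Op 2: write(P0, v1, 143). refcount(pp1)=2>1 -> COPY to pp3. 4 ppages; refcounts: pp0:2 pp1:1 pp2:2 pp3:1
Op 3: fork(P1) -> P2. 4 ppages; refcounts: pp0:3 pp1:2 pp2:3 pp3:1
Op 4: write(P0, v2, 137). refcount(pp2)=3>1 -> COPY to pp4. 5 ppages; refcounts: pp0:3 pp1:2 pp2:2 pp3:1 pp4:1
Op 5: write(P0, v1, 147). refcount(pp3)=1 -> write in place. 5 ppages; refcounts: pp0:3 pp1:2 pp2:2 pp3:1 pp4:1
Op 6: write(P0, v1, 100). refcount(pp3)=1 -> write in place. 5 ppages; refcounts: pp0:3 pp1:2 pp2:2 pp3:1 pp4:1
Op 7: fork(P2) -> P3. 5 ppages; refcounts: pp0:4 pp1:3 pp2:3 pp3:1 pp4:1
Op 8: write(P1, v2, 117). refcount(pp2)=3>1 -> COPY to pp5. 6 ppages; refcounts: pp0:4 pp1:3 pp2:2 pp3:1 pp4:1 pp5:1
Op 9: read(P0, v0) -> 10. No state change.

yes yes no no yes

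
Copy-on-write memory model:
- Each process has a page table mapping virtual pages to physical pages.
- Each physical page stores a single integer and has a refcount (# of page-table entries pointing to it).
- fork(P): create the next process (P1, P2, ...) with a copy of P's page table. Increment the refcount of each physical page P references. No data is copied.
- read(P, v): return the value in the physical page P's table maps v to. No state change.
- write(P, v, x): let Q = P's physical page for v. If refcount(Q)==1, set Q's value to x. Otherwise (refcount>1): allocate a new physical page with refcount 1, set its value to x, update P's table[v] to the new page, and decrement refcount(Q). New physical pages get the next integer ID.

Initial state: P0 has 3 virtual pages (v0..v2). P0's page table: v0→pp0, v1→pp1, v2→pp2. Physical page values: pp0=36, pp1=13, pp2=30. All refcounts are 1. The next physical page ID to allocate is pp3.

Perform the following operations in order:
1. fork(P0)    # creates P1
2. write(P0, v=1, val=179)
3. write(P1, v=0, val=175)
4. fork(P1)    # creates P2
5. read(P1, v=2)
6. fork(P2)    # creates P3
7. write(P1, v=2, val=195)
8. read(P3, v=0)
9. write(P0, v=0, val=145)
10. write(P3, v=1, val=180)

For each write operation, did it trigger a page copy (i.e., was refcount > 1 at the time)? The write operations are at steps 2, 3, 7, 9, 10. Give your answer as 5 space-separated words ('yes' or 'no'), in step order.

Op 1: fork(P0) -> P1. 3 ppages; refcounts: pp0:2 pp1:2 pp2:2
Op 2: write(P0, v1, 179). refcount(pp1)=2>1 -> COPY to pp3. 4 ppages; refcounts: pp0:2 pp1:1 pp2:2 pp3:1
Op 3: write(P1, v0, 175). refcount(pp0)=2>1 -> COPY to pp4. 5 ppages; refcounts: pp0:1 pp1:1 pp2:2 pp3:1 pp4:1
Op 4: fork(P1) -> P2. 5 ppages; refcounts: pp0:1 pp1:2 pp2:3 pp3:1 pp4:2
Op 5: read(P1, v2) -> 30. No state change.
Op 6: fork(P2) -> P3. 5 ppages; refcounts: pp0:1 pp1:3 pp2:4 pp3:1 pp4:3
Op 7: write(P1, v2, 195). refcount(pp2)=4>1 -> COPY to pp5. 6 ppages; refcounts: pp0:1 pp1:3 pp2:3 pp3:1 pp4:3 pp5:1
Op 8: read(P3, v0) -> 175. No state change.
Op 9: write(P0, v0, 145). refcount(pp0)=1 -> write in place. 6 ppages; refcounts: pp0:1 pp1:3 pp2:3 pp3:1 pp4:3 pp5:1
Op 10: write(P3, v1, 180). refcount(pp1)=3>1 -> COPY to pp6. 7 ppages; refcounts: pp0:1 pp1:2 pp2:3 pp3:1 pp4:3 pp5:1 pp6:1

yes yes yes no yes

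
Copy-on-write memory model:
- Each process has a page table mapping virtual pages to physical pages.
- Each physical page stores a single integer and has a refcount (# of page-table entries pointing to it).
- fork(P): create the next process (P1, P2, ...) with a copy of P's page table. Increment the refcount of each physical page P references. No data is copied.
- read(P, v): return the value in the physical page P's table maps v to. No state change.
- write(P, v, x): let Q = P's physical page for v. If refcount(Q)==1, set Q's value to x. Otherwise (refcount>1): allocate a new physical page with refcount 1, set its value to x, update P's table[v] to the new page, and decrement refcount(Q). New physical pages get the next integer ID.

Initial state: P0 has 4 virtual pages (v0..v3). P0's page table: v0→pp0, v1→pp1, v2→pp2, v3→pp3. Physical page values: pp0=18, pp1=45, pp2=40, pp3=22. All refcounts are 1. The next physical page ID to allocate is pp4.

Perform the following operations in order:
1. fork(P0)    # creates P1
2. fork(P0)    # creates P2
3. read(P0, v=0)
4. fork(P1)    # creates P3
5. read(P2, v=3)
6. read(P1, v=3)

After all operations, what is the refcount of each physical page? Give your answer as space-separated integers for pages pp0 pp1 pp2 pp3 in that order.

Op 1: fork(P0) -> P1. 4 ppages; refcounts: pp0:2 pp1:2 pp2:2 pp3:2
Op 2: fork(P0) -> P2. 4 ppages; refcounts: pp0:3 pp1:3 pp2:3 pp3:3
Op 3: read(P0, v0) -> 18. No state change.
Op 4: fork(P1) -> P3. 4 ppages; refcounts: pp0:4 pp1:4 pp2:4 pp3:4
Op 5: read(P2, v3) -> 22. No state change.
Op 6: read(P1, v3) -> 22. No state change.

Answer: 4 4 4 4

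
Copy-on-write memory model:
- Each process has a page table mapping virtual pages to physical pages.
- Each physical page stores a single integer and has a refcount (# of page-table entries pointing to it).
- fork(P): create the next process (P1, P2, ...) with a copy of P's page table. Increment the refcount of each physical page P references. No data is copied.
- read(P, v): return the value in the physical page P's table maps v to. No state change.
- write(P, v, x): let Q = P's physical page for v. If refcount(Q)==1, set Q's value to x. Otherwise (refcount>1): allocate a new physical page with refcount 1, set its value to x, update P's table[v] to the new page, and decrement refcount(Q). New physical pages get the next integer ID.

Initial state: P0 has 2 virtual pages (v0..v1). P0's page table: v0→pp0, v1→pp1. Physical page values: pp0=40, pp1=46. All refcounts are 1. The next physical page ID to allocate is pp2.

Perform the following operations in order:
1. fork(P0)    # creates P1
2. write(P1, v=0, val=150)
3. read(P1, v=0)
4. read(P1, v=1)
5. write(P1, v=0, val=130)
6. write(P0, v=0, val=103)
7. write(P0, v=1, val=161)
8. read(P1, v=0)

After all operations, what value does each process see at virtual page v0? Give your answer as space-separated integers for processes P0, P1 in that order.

Op 1: fork(P0) -> P1. 2 ppages; refcounts: pp0:2 pp1:2
Op 2: write(P1, v0, 150). refcount(pp0)=2>1 -> COPY to pp2. 3 ppages; refcounts: pp0:1 pp1:2 pp2:1
Op 3: read(P1, v0) -> 150. No state change.
Op 4: read(P1, v1) -> 46. No state change.
Op 5: write(P1, v0, 130). refcount(pp2)=1 -> write in place. 3 ppages; refcounts: pp0:1 pp1:2 pp2:1
Op 6: write(P0, v0, 103). refcount(pp0)=1 -> write in place. 3 ppages; refcounts: pp0:1 pp1:2 pp2:1
Op 7: write(P0, v1, 161). refcount(pp1)=2>1 -> COPY to pp3. 4 ppages; refcounts: pp0:1 pp1:1 pp2:1 pp3:1
Op 8: read(P1, v0) -> 130. No state change.
P0: v0 -> pp0 = 103
P1: v0 -> pp2 = 130

Answer: 103 130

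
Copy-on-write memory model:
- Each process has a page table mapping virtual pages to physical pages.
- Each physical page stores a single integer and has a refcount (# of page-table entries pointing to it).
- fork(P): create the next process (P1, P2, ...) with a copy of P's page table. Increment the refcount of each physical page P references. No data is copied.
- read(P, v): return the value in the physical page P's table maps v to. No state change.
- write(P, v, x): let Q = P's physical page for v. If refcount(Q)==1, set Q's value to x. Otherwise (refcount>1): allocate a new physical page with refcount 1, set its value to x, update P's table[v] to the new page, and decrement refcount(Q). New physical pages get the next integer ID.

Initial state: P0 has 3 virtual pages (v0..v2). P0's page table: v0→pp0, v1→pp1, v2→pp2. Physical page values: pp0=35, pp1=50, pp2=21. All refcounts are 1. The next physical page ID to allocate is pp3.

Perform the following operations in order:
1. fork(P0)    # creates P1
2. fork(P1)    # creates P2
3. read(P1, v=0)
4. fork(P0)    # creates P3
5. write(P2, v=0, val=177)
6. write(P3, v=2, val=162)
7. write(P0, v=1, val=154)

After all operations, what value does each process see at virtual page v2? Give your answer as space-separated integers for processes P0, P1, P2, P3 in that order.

Op 1: fork(P0) -> P1. 3 ppages; refcounts: pp0:2 pp1:2 pp2:2
Op 2: fork(P1) -> P2. 3 ppages; refcounts: pp0:3 pp1:3 pp2:3
Op 3: read(P1, v0) -> 35. No state change.
Op 4: fork(P0) -> P3. 3 ppages; refcounts: pp0:4 pp1:4 pp2:4
Op 5: write(P2, v0, 177). refcount(pp0)=4>1 -> COPY to pp3. 4 ppages; refcounts: pp0:3 pp1:4 pp2:4 pp3:1
Op 6: write(P3, v2, 162). refcount(pp2)=4>1 -> COPY to pp4. 5 ppages; refcounts: pp0:3 pp1:4 pp2:3 pp3:1 pp4:1
Op 7: write(P0, v1, 154). refcount(pp1)=4>1 -> COPY to pp5. 6 ppages; refcounts: pp0:3 pp1:3 pp2:3 pp3:1 pp4:1 pp5:1
P0: v2 -> pp2 = 21
P1: v2 -> pp2 = 21
P2: v2 -> pp2 = 21
P3: v2 -> pp4 = 162

Answer: 21 21 21 162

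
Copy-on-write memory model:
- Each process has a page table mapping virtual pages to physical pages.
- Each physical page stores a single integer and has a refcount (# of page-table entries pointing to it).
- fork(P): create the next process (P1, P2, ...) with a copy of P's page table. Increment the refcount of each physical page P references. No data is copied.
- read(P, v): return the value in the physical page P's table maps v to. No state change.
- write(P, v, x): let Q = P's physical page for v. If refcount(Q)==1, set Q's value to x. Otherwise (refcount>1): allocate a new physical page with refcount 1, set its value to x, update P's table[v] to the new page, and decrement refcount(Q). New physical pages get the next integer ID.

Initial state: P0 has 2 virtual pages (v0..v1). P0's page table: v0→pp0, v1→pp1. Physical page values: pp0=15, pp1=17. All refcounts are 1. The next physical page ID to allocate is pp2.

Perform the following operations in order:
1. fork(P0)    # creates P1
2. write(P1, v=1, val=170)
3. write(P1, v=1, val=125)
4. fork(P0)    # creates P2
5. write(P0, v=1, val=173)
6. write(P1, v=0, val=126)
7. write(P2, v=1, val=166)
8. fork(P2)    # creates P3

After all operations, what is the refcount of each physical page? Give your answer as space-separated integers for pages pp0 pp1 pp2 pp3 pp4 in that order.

Op 1: fork(P0) -> P1. 2 ppages; refcounts: pp0:2 pp1:2
Op 2: write(P1, v1, 170). refcount(pp1)=2>1 -> COPY to pp2. 3 ppages; refcounts: pp0:2 pp1:1 pp2:1
Op 3: write(P1, v1, 125). refcount(pp2)=1 -> write in place. 3 ppages; refcounts: pp0:2 pp1:1 pp2:1
Op 4: fork(P0) -> P2. 3 ppages; refcounts: pp0:3 pp1:2 pp2:1
Op 5: write(P0, v1, 173). refcount(pp1)=2>1 -> COPY to pp3. 4 ppages; refcounts: pp0:3 pp1:1 pp2:1 pp3:1
Op 6: write(P1, v0, 126). refcount(pp0)=3>1 -> COPY to pp4. 5 ppages; refcounts: pp0:2 pp1:1 pp2:1 pp3:1 pp4:1
Op 7: write(P2, v1, 166). refcount(pp1)=1 -> write in place. 5 ppages; refcounts: pp0:2 pp1:1 pp2:1 pp3:1 pp4:1
Op 8: fork(P2) -> P3. 5 ppages; refcounts: pp0:3 pp1:2 pp2:1 pp3:1 pp4:1

Answer: 3 2 1 1 1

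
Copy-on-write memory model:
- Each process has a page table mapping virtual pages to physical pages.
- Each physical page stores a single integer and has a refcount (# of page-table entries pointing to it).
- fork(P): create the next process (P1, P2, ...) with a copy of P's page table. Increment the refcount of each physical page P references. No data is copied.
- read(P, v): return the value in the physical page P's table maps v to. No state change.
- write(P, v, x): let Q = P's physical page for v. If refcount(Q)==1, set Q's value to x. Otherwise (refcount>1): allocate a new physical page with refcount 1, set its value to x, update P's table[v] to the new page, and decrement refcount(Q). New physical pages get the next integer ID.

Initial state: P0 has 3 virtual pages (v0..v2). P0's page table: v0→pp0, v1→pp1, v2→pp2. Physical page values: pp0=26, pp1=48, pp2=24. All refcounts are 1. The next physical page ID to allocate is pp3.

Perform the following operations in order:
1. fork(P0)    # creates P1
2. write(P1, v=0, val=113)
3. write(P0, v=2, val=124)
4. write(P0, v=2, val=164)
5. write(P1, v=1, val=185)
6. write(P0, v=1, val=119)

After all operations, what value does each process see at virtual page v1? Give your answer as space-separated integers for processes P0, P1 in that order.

Op 1: fork(P0) -> P1. 3 ppages; refcounts: pp0:2 pp1:2 pp2:2
Op 2: write(P1, v0, 113). refcount(pp0)=2>1 -> COPY to pp3. 4 ppages; refcounts: pp0:1 pp1:2 pp2:2 pp3:1
Op 3: write(P0, v2, 124). refcount(pp2)=2>1 -> COPY to pp4. 5 ppages; refcounts: pp0:1 pp1:2 pp2:1 pp3:1 pp4:1
Op 4: write(P0, v2, 164). refcount(pp4)=1 -> write in place. 5 ppages; refcounts: pp0:1 pp1:2 pp2:1 pp3:1 pp4:1
Op 5: write(P1, v1, 185). refcount(pp1)=2>1 -> COPY to pp5. 6 ppages; refcounts: pp0:1 pp1:1 pp2:1 pp3:1 pp4:1 pp5:1
Op 6: write(P0, v1, 119). refcount(pp1)=1 -> write in place. 6 ppages; refcounts: pp0:1 pp1:1 pp2:1 pp3:1 pp4:1 pp5:1
P0: v1 -> pp1 = 119
P1: v1 -> pp5 = 185

Answer: 119 185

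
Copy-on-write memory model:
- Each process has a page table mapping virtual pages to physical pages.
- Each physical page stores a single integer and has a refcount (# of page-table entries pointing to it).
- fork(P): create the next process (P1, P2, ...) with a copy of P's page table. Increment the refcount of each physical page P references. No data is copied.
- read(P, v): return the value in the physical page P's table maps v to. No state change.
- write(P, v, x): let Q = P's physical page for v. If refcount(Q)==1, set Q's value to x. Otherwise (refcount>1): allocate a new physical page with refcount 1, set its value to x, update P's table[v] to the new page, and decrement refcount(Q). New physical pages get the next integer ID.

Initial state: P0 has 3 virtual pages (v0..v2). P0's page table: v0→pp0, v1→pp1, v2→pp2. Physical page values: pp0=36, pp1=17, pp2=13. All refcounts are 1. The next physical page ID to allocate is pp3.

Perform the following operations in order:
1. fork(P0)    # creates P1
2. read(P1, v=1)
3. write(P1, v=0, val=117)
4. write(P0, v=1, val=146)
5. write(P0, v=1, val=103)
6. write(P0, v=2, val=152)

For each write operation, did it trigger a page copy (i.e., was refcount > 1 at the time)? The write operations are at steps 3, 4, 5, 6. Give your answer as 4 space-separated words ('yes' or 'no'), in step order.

Op 1: fork(P0) -> P1. 3 ppages; refcounts: pp0:2 pp1:2 pp2:2
Op 2: read(P1, v1) -> 17. No state change.
Op 3: write(P1, v0, 117). refcount(pp0)=2>1 -> COPY to pp3. 4 ppages; refcounts: pp0:1 pp1:2 pp2:2 pp3:1
Op 4: write(P0, v1, 146). refcount(pp1)=2>1 -> COPY to pp4. 5 ppages; refcounts: pp0:1 pp1:1 pp2:2 pp3:1 pp4:1
Op 5: write(P0, v1, 103). refcount(pp4)=1 -> write in place. 5 ppages; refcounts: pp0:1 pp1:1 pp2:2 pp3:1 pp4:1
Op 6: write(P0, v2, 152). refcount(pp2)=2>1 -> COPY to pp5. 6 ppages; refcounts: pp0:1 pp1:1 pp2:1 pp3:1 pp4:1 pp5:1

yes yes no yes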